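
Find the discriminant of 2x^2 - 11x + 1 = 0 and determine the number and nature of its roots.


For ax^2 + bx + c = 0, discriminant D = b^2 - 4ac
Here a = 2, b = -11, c = 1
D = (-11)^2 - 4(2)(1) = 121 - 8 = 113

D = 113 > 0 but not a perfect square
The equation has 2 distinct real irrational roots.

Discriminant = 113, 2 distinct real irrational roots


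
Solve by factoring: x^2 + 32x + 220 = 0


We need two numbers that multiply to 220 and add to 32.
Those numbers are 22 and 10 (since 22 * 10 = 220 and 22 + 10 = 32).
So x^2 + 32x + 220 = (x + 22)(x + 10) = 0
Setting each factor to zero: x = -22 or x = -10

x = -22, x = -10


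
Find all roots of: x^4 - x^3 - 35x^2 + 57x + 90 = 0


Let p(x) = x^4 - x^3 - 35x^2 + 57x + 90. By the rational root theorem (leading coefficient 1), any rational root is an integer divisor of 90: try ±1, ±2, ... in turn.
Test x = 1: value = 112 ≠ 0.
Test x = -1: value = 0 ✓, so (x + 1) is a factor.
Synthetic division by (x + 1): bring down 1; 1(-1) - 1 = -2; (-2)(-1) - 35 = -33; (-33)(-1) + 57 = 90; 90(-1) + 90 = 0 → quotient x^3 - 2x^2 - 33x + 90, remainder 0.
Continue with the quotient x^3 - 2x^2 - 33x + 90 (candidates must divide 90; re-test x = -1 first in case it repeats).
Test x = -1: value = 120 ≠ 0.
Test x = 2: value = 24 ≠ 0.
Test x = -2: value = 140 ≠ 0.
Test x = 3: value = 0 ✓, so (x - 3) is a factor.
Synthetic division by (x - 3): bring down 1; 1(3) - 2 = 1; 1(3) - 33 = -30; (-30)(3) + 90 = 0 → quotient x^2 + x - 30, remainder 0.
Solve the quadratic x^2 + x - 30 = 0: discriminant = 1^2 - 4(1)(-30) = 1 + 120 = 121.
sqrt(121) = 11, so x = (-1 ± 11)/2: x = 5 or x = -6.
Collecting all roots found:

x = -6, x = -1, x = 3, x = 5


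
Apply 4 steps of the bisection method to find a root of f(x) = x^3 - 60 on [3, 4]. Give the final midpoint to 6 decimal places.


f(x) = x^3 - 60
f(3) = -33 < 0
f(4) = 4 > 0

Step 1: midpoint = (3.000000 + 4.000000)/2 = 3.500000
  f(3.500000) = -17.125000
  f(mid) < 0, so root is in [3.500000, 4.000000]

Step 2: midpoint = (3.500000 + 4.000000)/2 = 3.750000
  f(3.750000) = -7.265625
  f(mid) < 0, so root is in [3.750000, 4.000000]

Step 3: midpoint = (3.750000 + 4.000000)/2 = 3.875000
  f(3.875000) = -1.814453
  f(mid) < 0, so root is in [3.875000, 4.000000]

Step 4: midpoint = (3.875000 + 4.000000)/2 = 3.937500
  f(3.937500) = 1.046631
  f(mid) > 0, so root is in [3.875000, 3.937500]

midpoint = 3.937500


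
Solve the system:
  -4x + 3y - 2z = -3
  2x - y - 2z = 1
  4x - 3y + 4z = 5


Using Cramer's rule. Expand each determinant along the first row.
D  = (-4)*[(-1)*4 - (-2)*(-3)] - 3*[2*4 - (-2)*4] + (-2)*[2*(-3) - (-1)*4]
  = (-4)*(-10) - 3*(16) + (-2)*(-2) = -4
Dx = (-3)*[(-1)*4 - (-2)*(-3)] - 3*[1*4 - (-2)*5] + (-2)*[1*(-3) - (-1)*5]
  = (-3)*(-10) - 3*(14) + (-2)*(2) = -16
Dy = (-4)*[1*4 - (-2)*5] - (-3)*[2*4 - (-2)*4] + (-2)*[2*5 - 1*4]
  = (-4)*(14) - (-3)*(16) + (-2)*(6) = -20
Dz = (-4)*[(-1)*5 - 1*(-3)] - 3*[2*5 - 1*4] + (-3)*[2*(-3) - (-1)*4]
  = (-4)*(-2) - 3*(6) + (-3)*(-2) = -4
x = Dx/D = -16/-4 = 4, y = Dy/D = -20/-4 = 5, z = Dz/D = -4/-4 = 1
Check eq1: (-4)(4) + (3)(5) + (-2)(1) = -3 = -3 ✓
Check eq2: (2)(4) + (-1)(5) + (-2)(1) = 1 = 1 ✓
Check eq3: (4)(4) + (-3)(5) + (4)(1) = 5 = 5 ✓

x = 4, y = 5, z = 1


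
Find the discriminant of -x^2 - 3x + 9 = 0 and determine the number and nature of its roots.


For ax^2 + bx + c = 0, discriminant D = b^2 - 4ac
Here a = -1, b = -3, c = 9
D = (-3)^2 - 4(-1)(9) = 9 + 36 = 45

D = 45 > 0 but not a perfect square
The equation has 2 distinct real irrational roots.

Discriminant = 45, 2 distinct real irrational roots


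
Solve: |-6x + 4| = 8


An absolute value equation |expr| = 8 gives two cases:
Case 1: -6x + 4 = 8
  -6x = 4, so x = -2/3
Case 2: -6x + 4 = -8
  -6x = -12, so x = 2

x = -2/3, x = 2


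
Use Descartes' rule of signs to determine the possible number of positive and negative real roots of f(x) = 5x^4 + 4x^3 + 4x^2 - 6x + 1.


Descartes' rule of signs:

For positive roots, count sign changes in f(x) = 5x^4 + 4x^3 + 4x^2 - 6x + 1:
Signs of coefficients: +, +, +, -, +
Number of sign changes: 2
Possible positive real roots: 2, 0

For negative roots, examine f(-x) = 5x^4 - 4x^3 + 4x^2 + 6x + 1:
Signs of coefficients: +, -, +, +, +
Number of sign changes: 2
Possible negative real roots: 2, 0

Positive roots: 2 or 0; Negative roots: 2 or 0


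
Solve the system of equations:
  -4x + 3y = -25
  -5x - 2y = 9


Using Cramer's rule:
Determinant D = (-4)(-2) - (-5)(3) = 8 + 15 = 23
Dx = (-25)(-2) - (9)(3) = 50 - 27 = 23
Dy = (-4)(9) - (-5)(-25) = -36 - 125 = -161
x = Dx/D = 23/23 = 1
y = Dy/D = -161/23 = -7

x = 1, y = -7


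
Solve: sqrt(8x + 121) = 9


Square both sides: 8x + 121 = 9^2 = 81
8x = 81 - 121 = -40
x = -5
Check: sqrt(8*(-5) + 121) = sqrt(81) = 9 ✓

x = -5


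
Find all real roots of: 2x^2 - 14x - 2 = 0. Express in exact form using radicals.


Using the quadratic formula: x = (-b ± sqrt(b^2 - 4ac)) / (2a)
Here a = 2, b = -14, c = -2
Discriminant = b^2 - 4ac = (-14)^2 - 4(2)(-2) = 196 + 16 = 212
Since discriminant = 212 > 0, there are two real roots.
x = (14 ± 2*sqrt(53)) / 4
Simplifying: x = (7 ± sqrt(53)) / 2
Numerically: x ≈ 7.1401 or x ≈ -0.1401

x = (7 + sqrt(53)) / 2 or x = (7 - sqrt(53)) / 2


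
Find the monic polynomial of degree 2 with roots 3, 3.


A monic polynomial with roots 3, 3 is:
p(x) = (x - 3)(x - 3)
After multiplying by (x - 3): x - 3
After multiplying by (x - 3): x^2 - 6x + 9

x^2 - 6x + 9


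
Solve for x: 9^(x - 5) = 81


Express both sides with the same base.
81 = 9^2
Since the bases match, equate exponents: x - 5 = 2
So x = 2 - (-5) = 7

x = 7


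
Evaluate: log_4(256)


We need the exponent such that 4^? = 256
4^4 = 256
Therefore log_4(256) = 4

4


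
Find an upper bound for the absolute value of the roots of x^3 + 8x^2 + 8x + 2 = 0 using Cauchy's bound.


Cauchy's bound: all roots r satisfy |r| <= 1 + max(|a_i/a_n|) for i = 0,...,n-1
where a_n is the leading coefficient.

Coefficients: [1, 8, 8, 2]
Leading coefficient a_n = 1
Ratios |a_i/a_n|: 8, 8, 2
Maximum ratio: 8
Cauchy's bound: |r| <= 1 + 8 = 9

Upper bound = 9


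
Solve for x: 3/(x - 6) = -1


Multiply both sides by (x - 6): 3 = -1(x - 6)
Distribute: 3 = -x + 6
-x = 3 - 6 = -3
x = 3

x = 3


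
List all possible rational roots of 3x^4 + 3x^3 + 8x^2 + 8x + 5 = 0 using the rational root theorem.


Rational root theorem: possible roots are ±p/q where:
  p divides the constant term (5): p ∈ {1, 5}
  q divides the leading coefficient (3): q ∈ {1, 3}

All possible rational roots: -5, -5/3, -1, -1/3, 1/3, 1, 5/3, 5

-5, -5/3, -1, -1/3, 1/3, 1, 5/3, 5


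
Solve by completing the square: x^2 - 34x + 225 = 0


Start: x^2 - 34x + 225 = 0
Move constant: x^2 - 34x = -225
Half of -34 is -17, squared is 289
Add 289 to both sides: x^2 - 34x + 289 = 64
(x - 17)^2 = 64
x - 17 = ±8
x = 17 + 8 = 25 or x = 17 - 8 = 9

x = 9, x = 25


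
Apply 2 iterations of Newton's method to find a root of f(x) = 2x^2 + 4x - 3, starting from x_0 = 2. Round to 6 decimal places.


Newton's method: x_(n+1) = x_n - f(x_n)/f'(x_n)
f(x) = 2x^2 + 4x - 3
f'(x) = 4x + 4

Iteration 1:
  f(2.000000) = 13.000000
  f'(2.000000) = 12.000000
  x_1 = 2.000000 - (13.000000)/(12.000000) = 0.916667

Iteration 2:
  f(0.916667) = 2.347222
  f'(0.916667) = 7.666667
  x_2 = 0.916667 - (2.347222)/(7.666667) = 0.610507

x_2 = 0.610507


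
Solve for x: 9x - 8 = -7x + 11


Starting with: 9x - 8 = -7x + 11
Move all x terms to left: (9 + 7)x = 11 + 8
Simplify: 16x = 19
Divide both sides by 16: x = 19/16

x = 19/16


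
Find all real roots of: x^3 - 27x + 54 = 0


Let p(x) = x^3 - 27x + 54. By the rational root theorem (leading coefficient 1), any rational root is an integer divisor of 54: try ±1, ±2, ... in turn.
Test x = 1: value = 28 ≠ 0.
Test x = -1: value = 80 ≠ 0.
Test x = 2: value = 8 ≠ 0.
Test x = -2: value = 100 ≠ 0.
Test x = 3: value = 0 ✓, so (x - 3) is a factor.
Synthetic division by (x - 3): bring down 1; 1(3) + 0 = 3; 3(3) - 27 = -18; (-18)(3) + 54 = 0 → quotient x^2 + 3x - 18, remainder 0.
Solve the quadratic x^2 + 3x - 18 = 0: discriminant = 3^2 - 4(1)(-18) = 9 + 72 = 81.
sqrt(81) = 9, so x = (-3 ± 9)/2: x = 3 or x = -6.

x = -6, x = 3 (multiplicity 2)


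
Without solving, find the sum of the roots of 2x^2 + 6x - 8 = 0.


By Vieta's formulas for ax^2 + bx + c = 0:
  Sum of roots = -b/a
  Product of roots = c/a

Here a = 2, b = 6, c = -8
Sum = -(6)/2 = -3
Product = -8/2 = -4

Sum = -3


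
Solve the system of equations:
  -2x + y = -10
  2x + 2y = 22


Using Cramer's rule:
Determinant D = (-2)(2) - (2)(1) = -4 - 2 = -6
Dx = (-10)(2) - (22)(1) = -20 - 22 = -42
Dy = (-2)(22) - (2)(-10) = -44 + 20 = -24
x = Dx/D = -42/-6 = 7
y = Dy/D = -24/-6 = 4

x = 7, y = 4


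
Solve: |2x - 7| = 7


An absolute value equation |expr| = 7 gives two cases:
Case 1: 2x - 7 = 7
  2x = 14, so x = 7
Case 2: 2x - 7 = -7
  2x = 0, so x = 0

x = 0, x = 7


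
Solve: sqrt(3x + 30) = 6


Square both sides: 3x + 30 = 6^2 = 36
3x = 36 - 30 = 6
x = 2
Check: sqrt(3*2 + 30) = sqrt(36) = 6 ✓

x = 2


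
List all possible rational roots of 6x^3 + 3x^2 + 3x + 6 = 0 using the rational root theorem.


Rational root theorem: possible roots are ±p/q where:
  p divides the constant term (6): p ∈ {1, 2, 3, 6}
  q divides the leading coefficient (6): q ∈ {1, 2, 3, 6}

All possible rational roots: -6, -3, -2, -3/2, -1, -2/3, -1/2, -1/3, -1/6, 1/6, 1/3, 1/2, 2/3, 1, 3/2, 2, 3, 6

-6, -3, -2, -3/2, -1, -2/3, -1/2, -1/3, -1/6, 1/6, 1/3, 1/2, 2/3, 1, 3/2, 2, 3, 6


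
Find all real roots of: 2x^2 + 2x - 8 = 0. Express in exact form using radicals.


Using the quadratic formula: x = (-b ± sqrt(b^2 - 4ac)) / (2a)
Here a = 2, b = 2, c = -8
Discriminant = b^2 - 4ac = 2^2 - 4(2)(-8) = 4 + 64 = 68
Since discriminant = 68 > 0, there are two real roots.
x = (-2 ± 2*sqrt(17)) / 4
Simplifying: x = (-1 ± sqrt(17)) / 2
Numerically: x ≈ 1.5616 or x ≈ -2.5616

x = (-1 + sqrt(17)) / 2 or x = (-1 - sqrt(17)) / 2


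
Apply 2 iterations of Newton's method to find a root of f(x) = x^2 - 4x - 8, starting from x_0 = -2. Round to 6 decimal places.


Newton's method: x_(n+1) = x_n - f(x_n)/f'(x_n)
f(x) = x^2 - 4x - 8
f'(x) = 2x - 4

Iteration 1:
  f(-2.000000) = 4.000000
  f'(-2.000000) = -8.000000
  x_1 = -2.000000 - (4.000000)/(-8.000000) = -1.500000

Iteration 2:
  f(-1.500000) = 0.250000
  f'(-1.500000) = -7.000000
  x_2 = -1.500000 - (0.250000)/(-7.000000) = -1.464286

x_2 = -1.464286


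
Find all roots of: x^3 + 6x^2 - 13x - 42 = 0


Let p(x) = x^3 + 6x^2 - 13x - 42. By the rational root theorem (leading coefficient 1), any rational root is an integer divisor of 42: try ±1, ±2, ... in turn.
Test x = 1: value = -48 ≠ 0.
Test x = -1: value = -24 ≠ 0.
Test x = 2: value = -36 ≠ 0.
Test x = -2: value = 0 ✓, so (x + 2) is a factor.
Synthetic division by (x + 2): bring down 1; 1(-2) + 6 = 4; 4(-2) - 13 = -21; (-21)(-2) - 42 = 0 → quotient x^2 + 4x - 21, remainder 0.
Solve the quadratic x^2 + 4x - 21 = 0: discriminant = 4^2 - 4(1)(-21) = 16 + 84 = 100.
sqrt(100) = 10, so x = (-4 ± 10)/2: x = 3 or x = -7.
Collecting all roots found:

x = -7, x = -2, x = 3


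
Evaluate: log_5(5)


We need the exponent such that 5^? = 5
5^1 = 5
Therefore log_5(5) = 1

1


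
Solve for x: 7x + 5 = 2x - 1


Starting with: 7x + 5 = 2x - 1
Move all x terms to left: (7 - 2)x = -1 - 5
Simplify: 5x = -6
Divide both sides by 5: x = -6/5

x = -6/5


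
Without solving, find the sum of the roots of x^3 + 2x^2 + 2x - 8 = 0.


By Vieta's formulas for x^3 + bx^2 + cx + d = 0:
  r1 + r2 + r3 = -b/a = -2
  r1*r2 + r1*r3 + r2*r3 = c/a = 2
  r1*r2*r3 = -d/a = 8


Sum = -2


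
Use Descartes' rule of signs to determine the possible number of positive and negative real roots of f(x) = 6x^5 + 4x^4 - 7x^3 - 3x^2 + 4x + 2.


Descartes' rule of signs:

For positive roots, count sign changes in f(x) = 6x^5 + 4x^4 - 7x^3 - 3x^2 + 4x + 2:
Signs of coefficients: +, +, -, -, +, +
Number of sign changes: 2
Possible positive real roots: 2, 0

For negative roots, examine f(-x) = -6x^5 + 4x^4 + 7x^3 - 3x^2 - 4x + 2:
Signs of coefficients: -, +, +, -, -, +
Number of sign changes: 3
Possible negative real roots: 3, 1

Positive roots: 2 or 0; Negative roots: 3 or 1


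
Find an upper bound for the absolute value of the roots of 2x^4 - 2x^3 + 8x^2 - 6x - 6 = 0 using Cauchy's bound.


Cauchy's bound: all roots r satisfy |r| <= 1 + max(|a_i/a_n|) for i = 0,...,n-1
where a_n is the leading coefficient.

Coefficients: [2, -2, 8, -6, -6]
Leading coefficient a_n = 2
Ratios |a_i/a_n|: 1, 4, 3, 3
Maximum ratio: 4
Cauchy's bound: |r| <= 1 + 4 = 5

Upper bound = 5


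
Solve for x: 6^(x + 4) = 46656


Express both sides with the same base.
46656 = 6^6
Since the bases match, equate exponents: x + 4 = 6
So x = 6 - (4) = 2

x = 2


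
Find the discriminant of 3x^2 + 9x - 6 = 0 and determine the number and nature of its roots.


For ax^2 + bx + c = 0, discriminant D = b^2 - 4ac
Here a = 3, b = 9, c = -6
D = (9)^2 - 4(3)(-6) = 81 + 72 = 153

D = 153 > 0 but not a perfect square
The equation has 2 distinct real irrational roots.

Discriminant = 153, 2 distinct real irrational roots


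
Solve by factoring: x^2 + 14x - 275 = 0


We need two numbers that multiply to -275 and add to 14.
Those numbers are 25 and -11 (since 25 * (-11) = -275 and 25 + (-11) = 14).
So x^2 + 14x - 275 = (x + 25)(x - 11) = 0
Setting each factor to zero: x = -25 or x = 11

x = -25, x = 11


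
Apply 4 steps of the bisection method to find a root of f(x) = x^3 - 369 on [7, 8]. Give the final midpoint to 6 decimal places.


f(x) = x^3 - 369
f(7) = -26 < 0
f(8) = 143 > 0

Step 1: midpoint = (7.000000 + 8.000000)/2 = 7.500000
  f(7.500000) = 52.875000
  f(mid) > 0, so root is in [7.000000, 7.500000]

Step 2: midpoint = (7.000000 + 7.500000)/2 = 7.250000
  f(7.250000) = 12.078125
  f(mid) > 0, so root is in [7.000000, 7.250000]

Step 3: midpoint = (7.000000 + 7.250000)/2 = 7.125000
  f(7.125000) = -7.294922
  f(mid) < 0, so root is in [7.125000, 7.250000]

Step 4: midpoint = (7.125000 + 7.250000)/2 = 7.187500
  f(7.187500) = 2.307373
  f(mid) > 0, so root is in [7.125000, 7.187500]

midpoint = 7.187500


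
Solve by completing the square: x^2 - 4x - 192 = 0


Start: x^2 - 4x - 192 = 0
Move constant: x^2 - 4x = 192
Half of -4 is -2, squared is 4
Add 4 to both sides: x^2 - 4x + 4 = 196
(x - 2)^2 = 196
x - 2 = ±14
x = 2 + 14 = 16 or x = 2 - 14 = -12

x = -12, x = 16


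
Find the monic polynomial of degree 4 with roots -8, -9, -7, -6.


A monic polynomial with roots -8, -9, -7, -6 is:
p(x) = (x + 8)(x + 9)(x + 7)(x + 6)
After multiplying by (x + 8): x + 8
After multiplying by (x + 9): x^2 + 17x + 72
After multiplying by (x + 7): x^3 + 24x^2 + 191x + 504
After multiplying by (x + 6): x^4 + 30x^3 + 335x^2 + 1650x + 3024

x^4 + 30x^3 + 335x^2 + 1650x + 3024


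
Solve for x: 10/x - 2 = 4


Subtract -2 from both sides: 10/x = 6
Multiply both sides by x: 10 = 6 * x
Divide by 6: x = 5/3

x = 5/3


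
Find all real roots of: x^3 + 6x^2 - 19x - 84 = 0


Let p(x) = x^3 + 6x^2 - 19x - 84. By the rational root theorem (leading coefficient 1), any rational root is an integer divisor of 84: try ±1, ±2, ... in turn.
Test x = 1: value = -96 ≠ 0.
Test x = -1: value = -60 ≠ 0.
Test x = 2: value = -90 ≠ 0.
Test x = -2: value = -30 ≠ 0.
Test x = 3: value = -60 ≠ 0.
Test x = -3: value = 0 ✓, so (x + 3) is a factor.
Synthetic division by (x + 3): bring down 1; 1(-3) + 6 = 3; 3(-3) - 19 = -28; (-28)(-3) - 84 = 0 → quotient x^2 + 3x - 28, remainder 0.
Solve the quadratic x^2 + 3x - 28 = 0: discriminant = 3^2 - 4(1)(-28) = 9 + 112 = 121.
sqrt(121) = 11, so x = (-3 ± 11)/2: x = 4 or x = -7.

x = -7, x = -3, x = 4


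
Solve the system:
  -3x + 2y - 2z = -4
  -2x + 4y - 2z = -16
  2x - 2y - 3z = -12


Using Cramer's rule. Expand each determinant along the first row.
D  = (-3)*[4*(-3) - (-2)*(-2)] - 2*[(-2)*(-3) - (-2)*2] + (-2)*[(-2)*(-2) - 4*2]
  = (-3)*(-16) - 2*(10) + (-2)*(-4) = 36
Dx = (-4)*[4*(-3) - (-2)*(-2)] - 2*[(-16)*(-3) - (-2)*(-12)] + (-2)*[(-16)*(-2) - 4*(-12)]
  = (-4)*(-16) - 2*(24) + (-2)*(80) = -144
Dy = (-3)*[(-16)*(-3) - (-2)*(-12)] - (-4)*[(-2)*(-3) - (-2)*2] + (-2)*[(-2)*(-12) - (-16)*2]
  = (-3)*(24) - (-4)*(10) + (-2)*(56) = -144
Dz = (-3)*[4*(-12) - (-16)*(-2)] - 2*[(-2)*(-12) - (-16)*2] + (-4)*[(-2)*(-2) - 4*2]
  = (-3)*(-80) - 2*(56) + (-4)*(-4) = 144
x = Dx/D = -144/36 = -4, y = Dy/D = -144/36 = -4, z = Dz/D = 144/36 = 4
Check eq1: (-3)(-4) + (2)(-4) + (-2)(4) = -4 = -4 ✓
Check eq2: (-2)(-4) + (4)(-4) + (-2)(4) = -16 = -16 ✓
Check eq3: (2)(-4) + (-2)(-4) + (-3)(4) = -12 = -12 ✓

x = -4, y = -4, z = 4


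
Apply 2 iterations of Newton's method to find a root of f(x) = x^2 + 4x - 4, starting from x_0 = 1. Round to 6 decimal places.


Newton's method: x_(n+1) = x_n - f(x_n)/f'(x_n)
f(x) = x^2 + 4x - 4
f'(x) = 2x + 4

Iteration 1:
  f(1.000000) = 1.000000
  f'(1.000000) = 6.000000
  x_1 = 1.000000 - (1.000000)/(6.000000) = 0.833333

Iteration 2:
  f(0.833333) = 0.027778
  f'(0.833333) = 5.666667
  x_2 = 0.833333 - (0.027778)/(5.666667) = 0.828431

x_2 = 0.828431


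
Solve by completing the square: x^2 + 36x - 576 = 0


Start: x^2 + 36x - 576 = 0
Move constant: x^2 + 36x = 576
Half of 36 is 18, squared is 324
Add 324 to both sides: x^2 + 36x + 324 = 900
(x + 18)^2 = 900
x + 18 = ±30
x = -18 + 30 = 12 or x = -18 - 30 = -48

x = -48, x = 12


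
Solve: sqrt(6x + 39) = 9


Square both sides: 6x + 39 = 9^2 = 81
6x = 81 - 39 = 42
x = 7
Check: sqrt(6*7 + 39) = sqrt(81) = 9 ✓

x = 7


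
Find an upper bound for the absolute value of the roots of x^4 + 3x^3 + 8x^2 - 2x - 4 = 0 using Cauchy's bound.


Cauchy's bound: all roots r satisfy |r| <= 1 + max(|a_i/a_n|) for i = 0,...,n-1
where a_n is the leading coefficient.

Coefficients: [1, 3, 8, -2, -4]
Leading coefficient a_n = 1
Ratios |a_i/a_n|: 3, 8, 2, 4
Maximum ratio: 8
Cauchy's bound: |r| <= 1 + 8 = 9

Upper bound = 9


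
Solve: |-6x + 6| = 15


An absolute value equation |expr| = 15 gives two cases:
Case 1: -6x + 6 = 15
  -6x = 9, so x = -3/2
Case 2: -6x + 6 = -15
  -6x = -21, so x = 7/2

x = -3/2, x = 7/2


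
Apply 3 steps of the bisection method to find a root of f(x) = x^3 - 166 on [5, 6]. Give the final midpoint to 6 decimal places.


f(x) = x^3 - 166
f(5) = -41 < 0
f(6) = 50 > 0

Step 1: midpoint = (5.000000 + 6.000000)/2 = 5.500000
  f(5.500000) = 0.375000
  f(mid) > 0, so root is in [5.000000, 5.500000]

Step 2: midpoint = (5.000000 + 5.500000)/2 = 5.250000
  f(5.250000) = -21.296875
  f(mid) < 0, so root is in [5.250000, 5.500000]

Step 3: midpoint = (5.250000 + 5.500000)/2 = 5.375000
  f(5.375000) = -10.712891
  f(mid) < 0, so root is in [5.375000, 5.500000]

midpoint = 5.375000


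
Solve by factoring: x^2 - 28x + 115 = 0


We need two numbers that multiply to 115 and add to -28.
Those numbers are -5 and -23 (since (-5) * (-23) = 115 and (-5) + (-23) = -28).
So x^2 - 28x + 115 = (x - 5)(x - 23) = 0
Setting each factor to zero: x = 5 or x = 23

x = 5, x = 23


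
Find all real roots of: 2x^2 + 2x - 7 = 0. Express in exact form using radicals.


Using the quadratic formula: x = (-b ± sqrt(b^2 - 4ac)) / (2a)
Here a = 2, b = 2, c = -7
Discriminant = b^2 - 4ac = 2^2 - 4(2)(-7) = 4 + 56 = 60
Since discriminant = 60 > 0, there are two real roots.
x = (-2 ± 2*sqrt(15)) / 4
Simplifying: x = (-1 ± sqrt(15)) / 2
Numerically: x ≈ 1.4365 or x ≈ -2.4365

x = (-1 + sqrt(15)) / 2 or x = (-1 - sqrt(15)) / 2


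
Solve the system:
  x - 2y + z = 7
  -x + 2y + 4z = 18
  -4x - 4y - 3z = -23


Using Cramer's rule. Expand each determinant along the first row.
D  = 1*[2*(-3) - 4*(-4)] - (-2)*[(-1)*(-3) - 4*(-4)] + 1*[(-1)*(-4) - 2*(-4)]
  = 1*(10) - (-2)*(19) + 1*(12) = 60
Dx = 7*[2*(-3) - 4*(-4)] - (-2)*[18*(-3) - 4*(-23)] + 1*[18*(-4) - 2*(-23)]
  = 7*(10) - (-2)*(38) + 1*(-26) = 120
Dy = 1*[18*(-3) - 4*(-23)] - 7*[(-1)*(-3) - 4*(-4)] + 1*[(-1)*(-23) - 18*(-4)]
  = 1*(38) - 7*(19) + 1*(95) = 0
Dz = 1*[2*(-23) - 18*(-4)] - (-2)*[(-1)*(-23) - 18*(-4)] + 7*[(-1)*(-4) - 2*(-4)]
  = 1*(26) - (-2)*(95) + 7*(12) = 300
x = Dx/D = 120/60 = 2, y = Dy/D = 0/60 = 0, z = Dz/D = 300/60 = 5
Check eq1: (1)(2) + (-2)(0) + (1)(5) = 7 = 7 ✓
Check eq2: (-1)(2) + (2)(0) + (4)(5) = 18 = 18 ✓
Check eq3: (-4)(2) + (-4)(0) + (-3)(5) = -23 = -23 ✓

x = 2, y = 0, z = 5


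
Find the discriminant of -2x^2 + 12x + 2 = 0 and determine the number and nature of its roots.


For ax^2 + bx + c = 0, discriminant D = b^2 - 4ac
Here a = -2, b = 12, c = 2
D = (12)^2 - 4(-2)(2) = 144 + 16 = 160

D = 160 > 0 but not a perfect square
The equation has 2 distinct real irrational roots.

Discriminant = 160, 2 distinct real irrational roots


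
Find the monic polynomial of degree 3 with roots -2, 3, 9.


A monic polynomial with roots -2, 3, 9 is:
p(x) = (x + 2)(x - 3)(x - 9)
After multiplying by (x + 2): x + 2
After multiplying by (x - 3): x^2 - x - 6
After multiplying by (x - 9): x^3 - 10x^2 + 3x + 54

x^3 - 10x^2 + 3x + 54


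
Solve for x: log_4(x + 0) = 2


Convert to exponential form: x + 0 = 4^2 = 16
x = 16 - 0 = 16
Check: log_4(16 + 0) = log_4(16) = log_4(16) = 2 ✓

x = 16


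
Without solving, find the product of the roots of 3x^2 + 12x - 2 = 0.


By Vieta's formulas for ax^2 + bx + c = 0:
  Sum of roots = -b/a
  Product of roots = c/a

Here a = 3, b = 12, c = -2
Sum = -(12)/3 = -4
Product = -2/3 = -2/3

Product = -2/3


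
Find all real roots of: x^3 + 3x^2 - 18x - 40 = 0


Let p(x) = x^3 + 3x^2 - 18x - 40. By the rational root theorem (leading coefficient 1), any rational root is an integer divisor of 40: try ±1, ±2, ... in turn.
Test x = 1: value = -54 ≠ 0.
Test x = -1: value = -20 ≠ 0.
Test x = 2: value = -56 ≠ 0.
Test x = -2: value = 0 ✓, so (x + 2) is a factor.
Synthetic division by (x + 2): bring down 1; 1(-2) + 3 = 1; 1(-2) - 18 = -20; (-20)(-2) - 40 = 0 → quotient x^2 + x - 20, remainder 0.
Solve the quadratic x^2 + x - 20 = 0: discriminant = 1^2 - 4(1)(-20) = 1 + 80 = 81.
sqrt(81) = 9, so x = (-1 ± 9)/2: x = 4 or x = -5.

x = -5, x = -2, x = 4


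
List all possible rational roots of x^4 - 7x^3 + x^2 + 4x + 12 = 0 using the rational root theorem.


Rational root theorem: possible roots are ±p/q where:
  p divides the constant term (12): p ∈ {1, 2, 3, 4, 6, 12}
  q divides the leading coefficient (1): q ∈ {1}

All possible rational roots: -12, -6, -4, -3, -2, -1, 1, 2, 3, 4, 6, 12

-12, -6, -4, -3, -2, -1, 1, 2, 3, 4, 6, 12


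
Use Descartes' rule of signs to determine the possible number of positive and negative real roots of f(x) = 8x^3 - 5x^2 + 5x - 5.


Descartes' rule of signs:

For positive roots, count sign changes in f(x) = 8x^3 - 5x^2 + 5x - 5:
Signs of coefficients: +, -, +, -
Number of sign changes: 3
Possible positive real roots: 3, 1

For negative roots, examine f(-x) = -8x^3 - 5x^2 - 5x - 5:
Signs of coefficients: -, -, -, -
Number of sign changes: 0
Possible negative real roots: 0

Positive roots: 3 or 1; Negative roots: 0


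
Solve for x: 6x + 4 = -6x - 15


Starting with: 6x + 4 = -6x - 15
Move all x terms to left: (6 + 6)x = -15 - 4
Simplify: 12x = -19
Divide both sides by 12: x = -19/12

x = -19/12


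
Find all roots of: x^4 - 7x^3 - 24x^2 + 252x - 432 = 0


Let p(x) = x^4 - 7x^3 - 24x^2 + 252x - 432. By the rational root theorem (leading coefficient 1), any rational root is an integer divisor of 432: try ±1, ±2, ... in turn.
Test x = 1: value = -210 ≠ 0.
Test x = -1: value = -700 ≠ 0.
Test x = 2: value = -64 ≠ 0.
Test x = -2: value = -960 ≠ 0.
Test x = 3: value = 0 ✓, so (x - 3) is a factor.
Synthetic division by (x - 3): bring down 1; 1(3) - 7 = -4; (-4)(3) - 24 = -36; (-36)(3) + 252 = 144; 144(3) - 432 = 0 → quotient x^3 - 4x^2 - 36x + 144, remainder 0.
Continue with the quotient x^3 - 4x^2 - 36x + 144 (candidates must divide 144; re-test x = 3 first in case it repeats).
Test x = 3: value = 27 ≠ 0.
Test x = -3: value = 189 ≠ 0.
Test x = 4: value = 0 ✓, so (x - 4) is a factor.
Synthetic division by (x - 4): bring down 1; 1(4) - 4 = 0; 0(4) - 36 = -36; (-36)(4) + 144 = 0 → quotient x^2 - 36, remainder 0.
Solve the quadratic x^2 - 36 = 0: discriminant = 0^2 - 4(1)(-36) = 0 + 144 = 144.
sqrt(144) = 12, so x = (0 ± 12)/2: x = 6 or x = -6.
Collecting all roots found:

x = -6, x = 3, x = 4, x = 6


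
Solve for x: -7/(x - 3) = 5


Multiply both sides by (x - 3): -7 = 5(x - 3)
Distribute: -7 = 5x - 15
5x = -7 + 15 = 8
x = 8/5

x = 8/5


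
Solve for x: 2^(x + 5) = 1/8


Express both sides with the same base.
1/8 = 2^(-3)
Since the bases match, equate exponents: x + 5 = -3
So x = -3 - (5) = -8

x = -8


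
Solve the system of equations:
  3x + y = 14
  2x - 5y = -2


Using Cramer's rule:
Determinant D = (3)(-5) - (2)(1) = -15 - 2 = -17
Dx = (14)(-5) - (-2)(1) = -70 + 2 = -68
Dy = (3)(-2) - (2)(14) = -6 - 28 = -34
x = Dx/D = -68/-17 = 4
y = Dy/D = -34/-17 = 2

x = 4, y = 2


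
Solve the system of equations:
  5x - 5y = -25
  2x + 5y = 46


Using Cramer's rule:
Determinant D = (5)(5) - (2)(-5) = 25 + 10 = 35
Dx = (-25)(5) - (46)(-5) = -125 + 230 = 105
Dy = (5)(46) - (2)(-25) = 230 + 50 = 280
x = Dx/D = 105/35 = 3
y = Dy/D = 280/35 = 8

x = 3, y = 8


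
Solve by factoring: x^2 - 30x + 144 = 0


We need two numbers that multiply to 144 and add to -30.
Those numbers are -6 and -24 (since (-6) * (-24) = 144 and (-6) + (-24) = -30).
So x^2 - 30x + 144 = (x - 6)(x - 24) = 0
Setting each factor to zero: x = 6 or x = 24

x = 6, x = 24


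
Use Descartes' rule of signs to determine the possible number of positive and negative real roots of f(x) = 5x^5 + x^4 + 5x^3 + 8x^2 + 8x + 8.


Descartes' rule of signs:

For positive roots, count sign changes in f(x) = 5x^5 + x^4 + 5x^3 + 8x^2 + 8x + 8:
Signs of coefficients: +, +, +, +, +, +
Number of sign changes: 0
Possible positive real roots: 0

For negative roots, examine f(-x) = -5x^5 + x^4 - 5x^3 + 8x^2 - 8x + 8:
Signs of coefficients: -, +, -, +, -, +
Number of sign changes: 5
Possible negative real roots: 5, 3, 1

Positive roots: 0; Negative roots: 5 or 3 or 1


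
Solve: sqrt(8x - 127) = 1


Square both sides: 8x - 127 = 1^2 = 1
8x = 1 + 127 = 128
x = 16
Check: sqrt(8*16 - 127) = sqrt(1) = 1 ✓

x = 16


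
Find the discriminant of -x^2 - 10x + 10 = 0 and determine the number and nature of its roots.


For ax^2 + bx + c = 0, discriminant D = b^2 - 4ac
Here a = -1, b = -10, c = 10
D = (-10)^2 - 4(-1)(10) = 100 + 40 = 140

D = 140 > 0 but not a perfect square
The equation has 2 distinct real irrational roots.

Discriminant = 140, 2 distinct real irrational roots


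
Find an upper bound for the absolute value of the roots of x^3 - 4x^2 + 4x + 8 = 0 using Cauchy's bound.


Cauchy's bound: all roots r satisfy |r| <= 1 + max(|a_i/a_n|) for i = 0,...,n-1
where a_n is the leading coefficient.

Coefficients: [1, -4, 4, 8]
Leading coefficient a_n = 1
Ratios |a_i/a_n|: 4, 4, 8
Maximum ratio: 8
Cauchy's bound: |r| <= 1 + 8 = 9

Upper bound = 9


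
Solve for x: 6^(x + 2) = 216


Express both sides with the same base.
216 = 6^3
Since the bases match, equate exponents: x + 2 = 3
So x = 3 - (2) = 1

x = 1


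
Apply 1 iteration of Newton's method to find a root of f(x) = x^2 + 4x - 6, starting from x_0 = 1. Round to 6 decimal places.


Newton's method: x_(n+1) = x_n - f(x_n)/f'(x_n)
f(x) = x^2 + 4x - 6
f'(x) = 2x + 4

Iteration 1:
  f(1.000000) = -1.000000
  f'(1.000000) = 6.000000
  x_1 = 1.000000 - (-1.000000)/(6.000000) = 1.166667

x_1 = 1.166667


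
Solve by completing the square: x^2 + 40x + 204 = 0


Start: x^2 + 40x + 204 = 0
Move constant: x^2 + 40x = -204
Half of 40 is 20, squared is 400
Add 400 to both sides: x^2 + 40x + 400 = 196
(x + 20)^2 = 196
x + 20 = ±14
x = -20 + 14 = -6 or x = -20 - 14 = -34

x = -34, x = -6


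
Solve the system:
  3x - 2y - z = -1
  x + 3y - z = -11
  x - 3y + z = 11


Using Cramer's rule. Expand each determinant along the first row.
D  = 3*[3*1 - (-1)*(-3)] - (-2)*[1*1 - (-1)*1] + (-1)*[1*(-3) - 3*1]
  = 3*(0) - (-2)*(2) + (-1)*(-6) = 10
Dx = (-1)*[3*1 - (-1)*(-3)] - (-2)*[(-11)*1 - (-1)*11] + (-1)*[(-11)*(-3) - 3*11]
  = (-1)*(0) - (-2)*(0) + (-1)*(0) = 0
Dy = 3*[(-11)*1 - (-1)*11] - (-1)*[1*1 - (-1)*1] + (-1)*[1*11 - (-11)*1]
  = 3*(0) - (-1)*(2) + (-1)*(22) = -20
Dz = 3*[3*11 - (-11)*(-3)] - (-2)*[1*11 - (-11)*1] + (-1)*[1*(-3) - 3*1]
  = 3*(0) - (-2)*(22) + (-1)*(-6) = 50
x = Dx/D = 0/10 = 0, y = Dy/D = -20/10 = -2, z = Dz/D = 50/10 = 5
Check eq1: (3)(0) + (-2)(-2) + (-1)(5) = -1 = -1 ✓
Check eq2: (1)(0) + (3)(-2) + (-1)(5) = -11 = -11 ✓
Check eq3: (1)(0) + (-3)(-2) + (1)(5) = 11 = 11 ✓

x = 0, y = -2, z = 5


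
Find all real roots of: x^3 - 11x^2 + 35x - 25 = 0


Let p(x) = x^3 - 11x^2 + 35x - 25. By the rational root theorem (leading coefficient 1), any rational root is an integer divisor of 25: try ±1, ±2, ... in turn.
Test x = 1: value = 0 ✓, so (x - 1) is a factor.
Synthetic division by (x - 1): bring down 1; 1(1) - 11 = -10; (-10)(1) + 35 = 25; 25(1) - 25 = 0 → quotient x^2 - 10x + 25, remainder 0.
Solve the quadratic x^2 - 10x + 25 = 0: discriminant = (-10)^2 - 4(1)(25) = 100 - 100 = 0.
Discriminant = 0, so a double root: x = 10/2 = 5.

x = 1, x = 5 (multiplicity 2)


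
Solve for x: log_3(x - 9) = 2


Convert to exponential form: x - 9 = 3^2 = 9
x = 9 + 9 = 18
Check: log_3(18 - 9) = log_3(9) = log_3(9) = 2 ✓

x = 18


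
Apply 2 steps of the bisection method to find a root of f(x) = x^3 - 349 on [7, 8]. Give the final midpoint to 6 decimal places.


f(x) = x^3 - 349
f(7) = -6 < 0
f(8) = 163 > 0

Step 1: midpoint = (7.000000 + 8.000000)/2 = 7.500000
  f(7.500000) = 72.875000
  f(mid) > 0, so root is in [7.000000, 7.500000]

Step 2: midpoint = (7.000000 + 7.500000)/2 = 7.250000
  f(7.250000) = 32.078125
  f(mid) > 0, so root is in [7.000000, 7.250000]

midpoint = 7.250000


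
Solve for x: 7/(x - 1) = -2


Multiply both sides by (x - 1): 7 = -2(x - 1)
Distribute: 7 = -2x + 2
-2x = 7 - 2 = 5
x = -5/2

x = -5/2


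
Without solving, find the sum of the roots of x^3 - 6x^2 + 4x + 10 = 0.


By Vieta's formulas for x^3 + bx^2 + cx + d = 0:
  r1 + r2 + r3 = -b/a = 6
  r1*r2 + r1*r3 + r2*r3 = c/a = 4
  r1*r2*r3 = -d/a = -10


Sum = 6


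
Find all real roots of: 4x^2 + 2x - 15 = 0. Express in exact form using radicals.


Using the quadratic formula: x = (-b ± sqrt(b^2 - 4ac)) / (2a)
Here a = 4, b = 2, c = -15
Discriminant = b^2 - 4ac = 2^2 - 4(4)(-15) = 4 + 240 = 244
Since discriminant = 244 > 0, there are two real roots.
x = (-2 ± 2*sqrt(61)) / 8
Simplifying: x = (-1 ± sqrt(61)) / 4
Numerically: x ≈ 1.7026 or x ≈ -2.2026

x = (-1 + sqrt(61)) / 4 or x = (-1 - sqrt(61)) / 4


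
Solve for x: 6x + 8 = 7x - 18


Starting with: 6x + 8 = 7x - 18
Move all x terms to left: (6 - 7)x = -18 - 8
Simplify: -x = -26
Divide both sides by -1: x = 26

x = 26


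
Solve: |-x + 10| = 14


An absolute value equation |expr| = 14 gives two cases:
Case 1: -x + 10 = 14
  -x = 4, so x = -4
Case 2: -x + 10 = -14
  -x = -24, so x = 24

x = -4, x = 24


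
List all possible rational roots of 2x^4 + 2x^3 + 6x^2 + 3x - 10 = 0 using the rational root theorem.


Rational root theorem: possible roots are ±p/q where:
  p divides the constant term (-10): p ∈ {1, 2, 5, 10}
  q divides the leading coefficient (2): q ∈ {1, 2}

All possible rational roots: -10, -5, -5/2, -2, -1, -1/2, 1/2, 1, 2, 5/2, 5, 10

-10, -5, -5/2, -2, -1, -1/2, 1/2, 1, 2, 5/2, 5, 10


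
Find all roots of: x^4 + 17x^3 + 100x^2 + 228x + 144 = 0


Let p(x) = x^4 + 17x^3 + 100x^2 + 228x + 144. By the rational root theorem (leading coefficient 1), any rational root is an integer divisor of 144: try ±1, ±2, ... in turn.
Test x = 1: value = 490 ≠ 0.
Test x = -1: value = 0 ✓, so (x + 1) is a factor.
Synthetic division by (x + 1): bring down 1; 1(-1) + 17 = 16; 16(-1) + 100 = 84; 84(-1) + 228 = 144; 144(-1) + 144 = 0 → quotient x^3 + 16x^2 + 84x + 144, remainder 0.
Continue with the quotient x^3 + 16x^2 + 84x + 144 (candidates must divide 144; re-test x = -1 first in case it repeats).
Test x = -1: value = 75 ≠ 0.
Test x = 2: value = 384 ≠ 0.
Test x = -2: value = 32 ≠ 0.
Test x = 3: value = 567 ≠ 0.
Test x = -3: value = 9 ≠ 0.
Test x = 4: value = 800 ≠ 0.
Test x = -4: value = 0 ✓, so (x + 4) is a factor.
Synthetic division by (x + 4): bring down 1; 1(-4) + 16 = 12; 12(-4) + 84 = 36; 36(-4) + 144 = 0 → quotient x^2 + 12x + 36, remainder 0.
Solve the quadratic x^2 + 12x + 36 = 0: discriminant = 12^2 - 4(1)(36) = 144 - 144 = 0.
Discriminant = 0, so a double root: x = -12/2 = -6.
Collecting all roots found:

x = -6 (multiplicity 2), x = -4, x = -1


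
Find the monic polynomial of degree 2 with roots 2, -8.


A monic polynomial with roots 2, -8 is:
p(x) = (x - 2)(x + 8)
After multiplying by (x - 2): x - 2
After multiplying by (x + 8): x^2 + 6x - 16

x^2 + 6x - 16


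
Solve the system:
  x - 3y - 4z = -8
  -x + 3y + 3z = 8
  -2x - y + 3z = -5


Using Cramer's rule. Expand each determinant along the first row.
D  = 1*[3*3 - 3*(-1)] - (-3)*[(-1)*3 - 3*(-2)] + (-4)*[(-1)*(-1) - 3*(-2)]
  = 1*(12) - (-3)*(3) + (-4)*(7) = -7
Dx = (-8)*[3*3 - 3*(-1)] - (-3)*[8*3 - 3*(-5)] + (-4)*[8*(-1) - 3*(-5)]
  = (-8)*(12) - (-3)*(39) + (-4)*(7) = -7
Dy = 1*[8*3 - 3*(-5)] - (-8)*[(-1)*3 - 3*(-2)] + (-4)*[(-1)*(-5) - 8*(-2)]
  = 1*(39) - (-8)*(3) + (-4)*(21) = -21
Dz = 1*[3*(-5) - 8*(-1)] - (-3)*[(-1)*(-5) - 8*(-2)] + (-8)*[(-1)*(-1) - 3*(-2)]
  = 1*(-7) - (-3)*(21) + (-8)*(7) = 0
x = Dx/D = -7/-7 = 1, y = Dy/D = -21/-7 = 3, z = Dz/D = 0/-7 = 0
Check eq1: (1)(1) + (-3)(3) + (-4)(0) = -8 = -8 ✓
Check eq2: (-1)(1) + (3)(3) + (3)(0) = 8 = 8 ✓
Check eq3: (-2)(1) + (-1)(3) + (3)(0) = -5 = -5 ✓

x = 1, y = 3, z = 0


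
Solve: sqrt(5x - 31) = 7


Square both sides: 5x - 31 = 7^2 = 49
5x = 49 + 31 = 80
x = 16
Check: sqrt(5*16 - 31) = sqrt(49) = 7 ✓

x = 16


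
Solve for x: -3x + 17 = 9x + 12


Starting with: -3x + 17 = 9x + 12
Move all x terms to left: (-3 - 9)x = 12 - 17
Simplify: -12x = -5
Divide both sides by -12: x = 5/12

x = 5/12


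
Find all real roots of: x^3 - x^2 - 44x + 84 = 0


Let p(x) = x^3 - x^2 - 44x + 84. By the rational root theorem (leading coefficient 1), any rational root is an integer divisor of 84: try ±1, ±2, ... in turn.
Test x = 1: value = 40 ≠ 0.
Test x = -1: value = 126 ≠ 0.
Test x = 2: value = 0 ✓, so (x - 2) is a factor.
Synthetic division by (x - 2): bring down 1; 1(2) - 1 = 1; 1(2) - 44 = -42; (-42)(2) + 84 = 0 → quotient x^2 + x - 42, remainder 0.
Solve the quadratic x^2 + x - 42 = 0: discriminant = 1^2 - 4(1)(-42) = 1 + 168 = 169.
sqrt(169) = 13, so x = (-1 ± 13)/2: x = 6 or x = -7.

x = -7, x = 2, x = 6


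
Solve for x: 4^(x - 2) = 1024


Express both sides with the same base.
1024 = 4^5
Since the bases match, equate exponents: x - 2 = 5
So x = 5 - (-2) = 7

x = 7


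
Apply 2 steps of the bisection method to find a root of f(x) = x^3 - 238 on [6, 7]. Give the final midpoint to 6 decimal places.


f(x) = x^3 - 238
f(6) = -22 < 0
f(7) = 105 > 0

Step 1: midpoint = (6.000000 + 7.000000)/2 = 6.500000
  f(6.500000) = 36.625000
  f(mid) > 0, so root is in [6.000000, 6.500000]

Step 2: midpoint = (6.000000 + 6.500000)/2 = 6.250000
  f(6.250000) = 6.140625
  f(mid) > 0, so root is in [6.000000, 6.250000]

midpoint = 6.250000


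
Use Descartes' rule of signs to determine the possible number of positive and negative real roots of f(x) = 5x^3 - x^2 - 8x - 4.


Descartes' rule of signs:

For positive roots, count sign changes in f(x) = 5x^3 - x^2 - 8x - 4:
Signs of coefficients: +, -, -, -
Number of sign changes: 1
Possible positive real roots: 1

For negative roots, examine f(-x) = -5x^3 - x^2 + 8x - 4:
Signs of coefficients: -, -, +, -
Number of sign changes: 2
Possible negative real roots: 2, 0

Positive roots: 1; Negative roots: 2 or 0


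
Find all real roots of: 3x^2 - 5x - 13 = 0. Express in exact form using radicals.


Using the quadratic formula: x = (-b ± sqrt(b^2 - 4ac)) / (2a)
Here a = 3, b = -5, c = -13
Discriminant = b^2 - 4ac = (-5)^2 - 4(3)(-13) = 25 + 156 = 181
Since discriminant = 181 > 0, there are two real roots.
x = (5 ± sqrt(181)) / 6
Numerically: x ≈ 3.0756 or x ≈ -1.4089

x = (5 + sqrt(181)) / 6 or x = (5 - sqrt(181)) / 6


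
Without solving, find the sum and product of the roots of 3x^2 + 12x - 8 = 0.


By Vieta's formulas for ax^2 + bx + c = 0:
  Sum of roots = -b/a
  Product of roots = c/a

Here a = 3, b = 12, c = -8
Sum = -(12)/3 = -4
Product = -8/3 = -8/3

Sum = -4, Product = -8/3


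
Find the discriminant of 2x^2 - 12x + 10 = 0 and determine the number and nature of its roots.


For ax^2 + bx + c = 0, discriminant D = b^2 - 4ac
Here a = 2, b = -12, c = 10
D = (-12)^2 - 4(2)(10) = 144 - 80 = 64

D = 64 > 0 and is a perfect square (sqrt = 8)
The equation has 2 distinct real rational roots.

Discriminant = 64, 2 distinct real rational roots


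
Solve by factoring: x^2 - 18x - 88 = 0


We need two numbers that multiply to -88 and add to -18.
Those numbers are -22 and 4 (since (-22) * 4 = -88 and (-22) + 4 = -18).
So x^2 - 18x - 88 = (x - 22)(x + 4) = 0
Setting each factor to zero: x = 22 or x = -4

x = -4, x = 22


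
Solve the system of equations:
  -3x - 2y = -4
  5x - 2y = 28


Using Cramer's rule:
Determinant D = (-3)(-2) - (5)(-2) = 6 + 10 = 16
Dx = (-4)(-2) - (28)(-2) = 8 + 56 = 64
Dy = (-3)(28) - (5)(-4) = -84 + 20 = -64
x = Dx/D = 64/16 = 4
y = Dy/D = -64/16 = -4

x = 4, y = -4


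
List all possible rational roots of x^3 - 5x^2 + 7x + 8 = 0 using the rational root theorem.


Rational root theorem: possible roots are ±p/q where:
  p divides the constant term (8): p ∈ {1, 2, 4, 8}
  q divides the leading coefficient (1): q ∈ {1}

All possible rational roots: -8, -4, -2, -1, 1, 2, 4, 8

-8, -4, -2, -1, 1, 2, 4, 8


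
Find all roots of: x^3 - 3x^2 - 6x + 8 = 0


Let p(x) = x^3 - 3x^2 - 6x + 8. By the rational root theorem (leading coefficient 1), any rational root is an integer divisor of 8: try ±1, ±2, ... in turn.
Test x = 1: value = 0 ✓, so (x - 1) is a factor.
Synthetic division by (x - 1): bring down 1; 1(1) - 3 = -2; (-2)(1) - 6 = -8; (-8)(1) + 8 = 0 → quotient x^2 - 2x - 8, remainder 0.
Solve the quadratic x^2 - 2x - 8 = 0: discriminant = (-2)^2 - 4(1)(-8) = 4 + 32 = 36.
sqrt(36) = 6, so x = (2 ± 6)/2: x = 4 or x = -2.
Collecting all roots found:

x = -2, x = 1, x = 4


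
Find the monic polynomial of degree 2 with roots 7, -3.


A monic polynomial with roots 7, -3 is:
p(x) = (x - 7)(x + 3)
After multiplying by (x - 7): x - 7
After multiplying by (x + 3): x^2 - 4x - 21

x^2 - 4x - 21


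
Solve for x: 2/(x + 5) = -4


Multiply both sides by (x + 5): 2 = -4(x + 5)
Distribute: 2 = -4x - 20
-4x = 2 + 20 = 22
x = -11/2

x = -11/2


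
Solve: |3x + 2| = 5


An absolute value equation |expr| = 5 gives two cases:
Case 1: 3x + 2 = 5
  3x = 3, so x = 1
Case 2: 3x + 2 = -5
  3x = -7, so x = -7/3

x = -7/3, x = 1


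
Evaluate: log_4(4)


We need the exponent such that 4^? = 4
4^1 = 4
Therefore log_4(4) = 1

1


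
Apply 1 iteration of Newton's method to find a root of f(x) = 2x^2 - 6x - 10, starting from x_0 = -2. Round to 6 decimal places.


Newton's method: x_(n+1) = x_n - f(x_n)/f'(x_n)
f(x) = 2x^2 - 6x - 10
f'(x) = 4x - 6

Iteration 1:
  f(-2.000000) = 10.000000
  f'(-2.000000) = -14.000000
  x_1 = -2.000000 - (10.000000)/(-14.000000) = -1.285714

x_1 = -1.285714


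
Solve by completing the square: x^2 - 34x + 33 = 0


Start: x^2 - 34x + 33 = 0
Move constant: x^2 - 34x = -33
Half of -34 is -17, squared is 289
Add 289 to both sides: x^2 - 34x + 289 = 256
(x - 17)^2 = 256
x - 17 = ±16
x = 17 + 16 = 33 or x = 17 - 16 = 1

x = 1, x = 33


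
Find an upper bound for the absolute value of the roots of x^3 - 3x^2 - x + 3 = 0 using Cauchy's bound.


Cauchy's bound: all roots r satisfy |r| <= 1 + max(|a_i/a_n|) for i = 0,...,n-1
where a_n is the leading coefficient.

Coefficients: [1, -3, -1, 3]
Leading coefficient a_n = 1
Ratios |a_i/a_n|: 3, 1, 3
Maximum ratio: 3
Cauchy's bound: |r| <= 1 + 3 = 4

Upper bound = 4
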